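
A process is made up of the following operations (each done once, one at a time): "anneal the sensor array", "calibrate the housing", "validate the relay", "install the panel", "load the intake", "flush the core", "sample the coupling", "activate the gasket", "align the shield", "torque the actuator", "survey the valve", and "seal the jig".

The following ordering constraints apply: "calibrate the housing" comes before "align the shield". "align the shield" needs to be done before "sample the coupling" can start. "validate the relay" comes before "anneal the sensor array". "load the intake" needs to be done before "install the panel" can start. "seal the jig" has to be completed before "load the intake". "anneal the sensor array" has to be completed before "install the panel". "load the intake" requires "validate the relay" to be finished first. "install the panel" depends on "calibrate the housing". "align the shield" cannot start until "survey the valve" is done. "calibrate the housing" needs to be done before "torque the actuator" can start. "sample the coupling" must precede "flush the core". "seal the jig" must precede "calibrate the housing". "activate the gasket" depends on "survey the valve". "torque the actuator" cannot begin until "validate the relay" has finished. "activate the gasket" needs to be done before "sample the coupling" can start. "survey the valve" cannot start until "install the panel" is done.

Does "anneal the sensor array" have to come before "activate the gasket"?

Yes

Following the dependencies: "anneal the sensor array" → "install the panel" → "survey the valve" → "activate the gasket".
That forces "anneal the sensor array" before "activate the gasket" in every valid schedule.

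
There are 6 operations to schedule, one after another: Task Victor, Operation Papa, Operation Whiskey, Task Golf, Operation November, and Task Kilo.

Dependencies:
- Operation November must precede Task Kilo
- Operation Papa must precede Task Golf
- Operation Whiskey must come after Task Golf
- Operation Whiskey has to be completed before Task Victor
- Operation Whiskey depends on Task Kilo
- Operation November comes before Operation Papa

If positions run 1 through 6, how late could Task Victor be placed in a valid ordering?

No constraint forces any operation after Task Victor, so it can be placed last, in position 6.

6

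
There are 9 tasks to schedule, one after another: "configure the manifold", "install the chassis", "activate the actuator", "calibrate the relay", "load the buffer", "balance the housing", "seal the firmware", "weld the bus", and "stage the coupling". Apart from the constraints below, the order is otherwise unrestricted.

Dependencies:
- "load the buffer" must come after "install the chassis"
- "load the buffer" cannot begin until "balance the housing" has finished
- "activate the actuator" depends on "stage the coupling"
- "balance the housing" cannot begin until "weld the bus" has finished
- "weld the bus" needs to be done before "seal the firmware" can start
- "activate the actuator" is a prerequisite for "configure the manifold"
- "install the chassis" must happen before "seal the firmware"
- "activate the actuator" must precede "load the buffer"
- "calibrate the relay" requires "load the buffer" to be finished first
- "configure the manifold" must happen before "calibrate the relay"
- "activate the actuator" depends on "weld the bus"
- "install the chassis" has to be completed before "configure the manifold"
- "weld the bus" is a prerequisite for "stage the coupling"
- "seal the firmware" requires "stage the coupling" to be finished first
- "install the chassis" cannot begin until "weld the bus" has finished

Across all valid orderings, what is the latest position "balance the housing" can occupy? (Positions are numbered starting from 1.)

7

Every task that must follow "balance the housing" has to come after it. Tracing all chains starting from "balance the housing", those tasks are: "calibrate the relay", "load the buffer" — 2 in total.
So at least 2 tasks follow "balance the housing", putting "balance the housing" no later than position 7. That position is achievable by scheduling everything else first.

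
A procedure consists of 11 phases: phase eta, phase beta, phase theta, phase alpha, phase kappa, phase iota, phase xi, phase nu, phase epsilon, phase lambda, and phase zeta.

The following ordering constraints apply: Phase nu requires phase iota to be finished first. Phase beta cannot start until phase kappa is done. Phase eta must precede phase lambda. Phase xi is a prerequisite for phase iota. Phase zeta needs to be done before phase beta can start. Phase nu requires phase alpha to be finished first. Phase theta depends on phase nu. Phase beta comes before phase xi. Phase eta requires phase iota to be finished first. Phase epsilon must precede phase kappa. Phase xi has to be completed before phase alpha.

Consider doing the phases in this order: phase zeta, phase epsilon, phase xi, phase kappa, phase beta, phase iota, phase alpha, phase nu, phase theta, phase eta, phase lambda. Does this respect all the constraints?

Here phase beta comes after phase xi.
That contradicts the constraint that phase beta must precede phase xi.

No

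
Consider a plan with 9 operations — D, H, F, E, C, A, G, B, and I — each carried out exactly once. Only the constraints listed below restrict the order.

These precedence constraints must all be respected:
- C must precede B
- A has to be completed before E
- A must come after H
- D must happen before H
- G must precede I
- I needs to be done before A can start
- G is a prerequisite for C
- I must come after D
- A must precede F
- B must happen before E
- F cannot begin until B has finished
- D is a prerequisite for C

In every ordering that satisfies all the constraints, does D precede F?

Following the dependencies: D → I → A → F.
So D must precede F in any valid ordering.

Yes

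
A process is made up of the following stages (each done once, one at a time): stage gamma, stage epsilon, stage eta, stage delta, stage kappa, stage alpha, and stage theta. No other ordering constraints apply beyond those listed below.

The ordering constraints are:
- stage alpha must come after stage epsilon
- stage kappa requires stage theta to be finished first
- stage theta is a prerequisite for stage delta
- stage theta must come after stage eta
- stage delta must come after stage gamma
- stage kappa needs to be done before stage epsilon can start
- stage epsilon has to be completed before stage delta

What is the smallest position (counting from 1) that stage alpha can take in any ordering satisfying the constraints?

Every stage that must precede stage alpha has to come before it. Tracing all chains that end at stage alpha, those stages are: stage epsilon, stage eta, stage kappa, stage theta — 4 in total.
With 4 mandatory predecessors, the earliest stage alpha can sit is position 4+1 = 5, and placing just those 4 first achieves it.

5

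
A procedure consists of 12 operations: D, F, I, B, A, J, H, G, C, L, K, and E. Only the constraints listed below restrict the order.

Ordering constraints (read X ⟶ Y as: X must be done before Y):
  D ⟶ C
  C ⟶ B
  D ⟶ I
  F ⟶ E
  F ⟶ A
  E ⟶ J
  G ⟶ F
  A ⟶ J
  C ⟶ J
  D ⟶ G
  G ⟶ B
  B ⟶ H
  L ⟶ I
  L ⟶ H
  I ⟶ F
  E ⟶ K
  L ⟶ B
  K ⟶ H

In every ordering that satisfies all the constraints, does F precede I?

No

In fact the dependencies run the other way: I → F.
So F never precedes I.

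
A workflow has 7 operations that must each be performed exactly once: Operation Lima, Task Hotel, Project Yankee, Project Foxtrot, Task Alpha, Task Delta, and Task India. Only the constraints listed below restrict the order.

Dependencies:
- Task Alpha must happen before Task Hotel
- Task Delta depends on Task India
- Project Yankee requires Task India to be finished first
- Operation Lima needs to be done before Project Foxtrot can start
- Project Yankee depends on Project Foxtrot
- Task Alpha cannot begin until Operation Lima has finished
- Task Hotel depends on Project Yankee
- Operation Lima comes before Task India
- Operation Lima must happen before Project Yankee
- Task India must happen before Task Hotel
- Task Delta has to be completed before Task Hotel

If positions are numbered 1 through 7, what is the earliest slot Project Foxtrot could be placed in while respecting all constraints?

Working backwards through the constraints from Project Foxtrot, its only required predecessor is Operation Lima.
With 1 mandatory predecessor, the earliest Project Foxtrot can sit is position 1+1 = 2, and placing just that one first achieves it.

2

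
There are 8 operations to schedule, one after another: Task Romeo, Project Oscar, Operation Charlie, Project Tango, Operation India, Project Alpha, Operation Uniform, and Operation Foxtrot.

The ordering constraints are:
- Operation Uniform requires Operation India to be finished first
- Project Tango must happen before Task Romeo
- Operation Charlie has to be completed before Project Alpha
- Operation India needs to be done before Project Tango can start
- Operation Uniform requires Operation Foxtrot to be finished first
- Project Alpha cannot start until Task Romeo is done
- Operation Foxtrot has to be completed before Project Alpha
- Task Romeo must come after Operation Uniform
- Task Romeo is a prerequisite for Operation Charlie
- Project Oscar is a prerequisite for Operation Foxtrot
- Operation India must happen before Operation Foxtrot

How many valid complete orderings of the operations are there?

7

2 operations have no prerequisites (Project Oscar, Operation India), so any of them could come first.
Systematically extending each partial ordering one operation at a time and counting, there are 7 complete orderings.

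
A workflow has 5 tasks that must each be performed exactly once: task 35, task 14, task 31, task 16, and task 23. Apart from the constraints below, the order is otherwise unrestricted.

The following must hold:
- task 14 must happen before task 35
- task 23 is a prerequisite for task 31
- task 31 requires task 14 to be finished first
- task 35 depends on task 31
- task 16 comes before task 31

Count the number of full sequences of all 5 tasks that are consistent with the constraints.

6

The tasks with no prerequisites are task 14, task 16, task 23; any of them can be placed first.
Enumerating by repeatedly choosing an available task (one whose prerequisites are all placed) gives 6 distinct complete orderings.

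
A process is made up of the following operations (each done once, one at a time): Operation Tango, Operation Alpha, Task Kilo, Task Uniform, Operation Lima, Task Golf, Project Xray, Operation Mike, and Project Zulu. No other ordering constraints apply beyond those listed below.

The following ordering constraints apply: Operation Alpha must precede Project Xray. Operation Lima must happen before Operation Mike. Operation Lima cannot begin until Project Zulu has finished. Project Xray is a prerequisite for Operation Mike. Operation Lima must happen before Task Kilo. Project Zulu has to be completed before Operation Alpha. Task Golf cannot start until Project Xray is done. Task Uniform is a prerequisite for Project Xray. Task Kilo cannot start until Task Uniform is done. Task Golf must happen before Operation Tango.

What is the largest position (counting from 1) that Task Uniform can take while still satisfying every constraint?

Every operation that must follow Task Uniform has to come after it. Tracing all chains starting from Task Uniform, those operations are: Operation Tango, Task Kilo, Task Golf, Project Xray, Operation Mike — 5 in total.
So at least 5 operations follow Task Uniform, putting Task Uniform no later than position 4. That position is achievable by scheduling everything else first.

4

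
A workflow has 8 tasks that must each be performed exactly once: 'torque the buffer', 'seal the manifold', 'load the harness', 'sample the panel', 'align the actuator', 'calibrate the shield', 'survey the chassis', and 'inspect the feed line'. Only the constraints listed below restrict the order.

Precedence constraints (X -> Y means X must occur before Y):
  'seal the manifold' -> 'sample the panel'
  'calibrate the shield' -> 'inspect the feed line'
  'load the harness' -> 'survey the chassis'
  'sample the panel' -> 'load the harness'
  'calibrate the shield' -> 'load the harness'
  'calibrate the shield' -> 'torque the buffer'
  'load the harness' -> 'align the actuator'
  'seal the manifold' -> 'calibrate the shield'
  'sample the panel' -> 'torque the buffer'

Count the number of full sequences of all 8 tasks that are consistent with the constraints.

88

Only 'seal the manifold' has no prerequisites, so it must go first.
Counting all ways to extend the partial order to a total order gives 88.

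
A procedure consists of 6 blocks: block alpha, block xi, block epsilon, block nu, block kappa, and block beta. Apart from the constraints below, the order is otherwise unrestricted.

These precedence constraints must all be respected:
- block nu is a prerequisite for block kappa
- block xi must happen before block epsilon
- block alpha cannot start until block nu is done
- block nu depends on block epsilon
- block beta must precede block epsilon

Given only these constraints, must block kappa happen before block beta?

No

The constraints actually force block beta before block kappa (via block beta → block epsilon → block nu → block kappa), not the other way around.
So block kappa never precedes block beta.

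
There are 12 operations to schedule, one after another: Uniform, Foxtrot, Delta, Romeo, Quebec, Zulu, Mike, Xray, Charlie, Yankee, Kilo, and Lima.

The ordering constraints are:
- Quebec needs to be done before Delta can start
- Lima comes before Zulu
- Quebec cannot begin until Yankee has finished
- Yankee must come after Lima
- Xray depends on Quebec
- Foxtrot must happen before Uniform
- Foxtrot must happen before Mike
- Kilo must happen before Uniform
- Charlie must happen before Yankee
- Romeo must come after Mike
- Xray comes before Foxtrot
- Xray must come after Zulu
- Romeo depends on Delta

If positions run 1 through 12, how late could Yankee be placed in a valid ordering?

The operations that are forced after Yankee, directly or by a chain of constraints, are Uniform, Foxtrot, Delta, Romeo, Quebec, Mike, Xray. That's 7 operations.
So at least 7 operations follow Yankee, putting Yankee no later than position 5. That position is achievable by scheduling everything else first.

5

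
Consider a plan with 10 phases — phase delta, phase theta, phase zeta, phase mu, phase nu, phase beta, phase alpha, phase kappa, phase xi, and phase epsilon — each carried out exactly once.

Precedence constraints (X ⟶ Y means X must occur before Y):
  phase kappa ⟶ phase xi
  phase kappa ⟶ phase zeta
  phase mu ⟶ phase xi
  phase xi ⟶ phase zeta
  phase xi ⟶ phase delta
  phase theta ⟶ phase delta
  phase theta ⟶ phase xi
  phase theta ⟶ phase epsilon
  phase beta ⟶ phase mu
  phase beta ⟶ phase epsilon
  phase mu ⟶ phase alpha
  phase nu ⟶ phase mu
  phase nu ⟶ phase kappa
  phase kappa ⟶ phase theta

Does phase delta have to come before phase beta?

No

There is a chain phase beta → phase mu → phase xi → phase delta, which puts phase beta before phase delta.
So phase delta does not have to come before phase beta — it cannot.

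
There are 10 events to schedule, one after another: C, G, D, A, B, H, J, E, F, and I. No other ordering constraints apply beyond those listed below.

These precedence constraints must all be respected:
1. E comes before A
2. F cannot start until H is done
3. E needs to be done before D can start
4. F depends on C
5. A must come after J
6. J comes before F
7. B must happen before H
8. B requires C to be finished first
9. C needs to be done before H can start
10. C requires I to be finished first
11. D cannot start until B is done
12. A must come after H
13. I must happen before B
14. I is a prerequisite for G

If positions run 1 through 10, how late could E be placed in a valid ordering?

8

The events that are forced after E, directly or by a chain of constraints, are D, A. That's 2 events.
So at least 2 events follow E, putting E no later than position 8. That position is achievable by scheduling everything else first.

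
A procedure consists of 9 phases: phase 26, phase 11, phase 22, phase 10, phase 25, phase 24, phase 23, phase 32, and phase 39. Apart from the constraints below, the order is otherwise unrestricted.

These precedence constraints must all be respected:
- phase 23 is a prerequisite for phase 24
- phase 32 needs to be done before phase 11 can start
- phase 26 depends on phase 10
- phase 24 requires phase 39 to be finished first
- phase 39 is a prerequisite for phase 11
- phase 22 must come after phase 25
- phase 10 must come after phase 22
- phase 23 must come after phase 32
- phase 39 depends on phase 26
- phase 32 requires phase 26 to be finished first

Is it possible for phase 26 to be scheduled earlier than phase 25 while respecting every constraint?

No

There is a dependency chain phase 25 → phase 22 → phase 10 → phase 26, so phase 26 always comes after phase 25.
Hence phase 26 can never be scheduled before phase 25.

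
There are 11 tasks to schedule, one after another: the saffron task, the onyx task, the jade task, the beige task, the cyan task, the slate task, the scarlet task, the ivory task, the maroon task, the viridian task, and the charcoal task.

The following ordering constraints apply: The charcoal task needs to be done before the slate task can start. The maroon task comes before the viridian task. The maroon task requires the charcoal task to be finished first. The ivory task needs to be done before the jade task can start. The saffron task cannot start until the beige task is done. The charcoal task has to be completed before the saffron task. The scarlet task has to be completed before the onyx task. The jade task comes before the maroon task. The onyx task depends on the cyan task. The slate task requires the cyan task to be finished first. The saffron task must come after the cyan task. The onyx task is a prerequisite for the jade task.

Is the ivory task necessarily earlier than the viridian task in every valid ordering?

Tracing the constraints gives a chain: the ivory task → the jade task → the maroon task → the viridian task.
That forces the ivory task before the viridian task in every valid schedule.

Yes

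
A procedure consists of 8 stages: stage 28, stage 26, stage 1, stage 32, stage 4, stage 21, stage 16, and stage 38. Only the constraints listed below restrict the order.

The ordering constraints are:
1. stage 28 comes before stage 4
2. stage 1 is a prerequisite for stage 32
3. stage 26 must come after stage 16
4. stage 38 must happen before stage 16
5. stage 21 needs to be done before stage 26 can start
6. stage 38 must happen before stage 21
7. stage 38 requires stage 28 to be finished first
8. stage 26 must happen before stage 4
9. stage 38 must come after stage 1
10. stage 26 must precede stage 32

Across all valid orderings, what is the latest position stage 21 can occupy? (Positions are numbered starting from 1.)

The stages that are forced after stage 21, directly or by a chain of constraints, are stage 26, stage 32, stage 4. That's 3 stages.
So at least 3 stages follow stage 21, putting stage 21 no later than position 5. That position is achievable by scheduling everything else first.

5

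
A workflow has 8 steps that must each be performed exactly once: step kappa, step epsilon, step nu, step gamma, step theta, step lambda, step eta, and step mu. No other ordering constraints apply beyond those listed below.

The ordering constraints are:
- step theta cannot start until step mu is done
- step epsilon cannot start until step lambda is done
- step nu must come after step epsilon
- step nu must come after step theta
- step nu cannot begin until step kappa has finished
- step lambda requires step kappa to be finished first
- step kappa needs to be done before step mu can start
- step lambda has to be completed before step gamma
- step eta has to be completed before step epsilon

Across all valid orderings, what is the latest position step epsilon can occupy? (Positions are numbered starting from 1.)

Following the constraints forward from step epsilon, its only required successor is step nu.
So at least 1 step follows step epsilon, putting step epsilon no later than position 7. That position is achievable by scheduling everything else first.

7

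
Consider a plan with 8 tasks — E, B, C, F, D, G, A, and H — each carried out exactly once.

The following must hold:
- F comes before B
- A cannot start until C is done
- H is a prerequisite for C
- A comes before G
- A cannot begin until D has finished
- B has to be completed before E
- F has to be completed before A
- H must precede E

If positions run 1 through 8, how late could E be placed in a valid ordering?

8

Nothing depends on E, so it can be the final task, position 8.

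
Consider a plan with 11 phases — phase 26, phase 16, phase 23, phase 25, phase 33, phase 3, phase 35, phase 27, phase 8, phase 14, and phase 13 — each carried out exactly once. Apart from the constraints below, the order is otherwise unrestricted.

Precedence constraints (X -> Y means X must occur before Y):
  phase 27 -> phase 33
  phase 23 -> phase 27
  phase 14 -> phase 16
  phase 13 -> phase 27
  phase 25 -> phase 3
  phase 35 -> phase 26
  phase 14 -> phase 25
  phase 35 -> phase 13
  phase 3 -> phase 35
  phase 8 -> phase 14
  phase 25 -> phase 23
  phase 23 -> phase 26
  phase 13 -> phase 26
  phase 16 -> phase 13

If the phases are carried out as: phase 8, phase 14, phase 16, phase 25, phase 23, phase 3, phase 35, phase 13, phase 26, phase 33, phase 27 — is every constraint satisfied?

No

In the proposed order, phase 33 appears before phase 27.
That contradicts the constraint that phase 27 must precede phase 33.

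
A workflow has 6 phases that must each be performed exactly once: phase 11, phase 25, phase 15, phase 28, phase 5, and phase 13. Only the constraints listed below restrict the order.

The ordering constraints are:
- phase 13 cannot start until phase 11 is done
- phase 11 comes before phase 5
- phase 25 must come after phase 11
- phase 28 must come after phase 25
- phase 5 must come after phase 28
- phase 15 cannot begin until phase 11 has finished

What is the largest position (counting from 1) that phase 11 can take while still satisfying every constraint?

Following every chain forward from phase 11, the phases that must come later are phase 25, phase 15, phase 28, phase 5, phase 13 — 5 of them.
So at least 5 phases follow phase 11, putting phase 11 no later than position 1. That position is achievable by scheduling everything else first.

1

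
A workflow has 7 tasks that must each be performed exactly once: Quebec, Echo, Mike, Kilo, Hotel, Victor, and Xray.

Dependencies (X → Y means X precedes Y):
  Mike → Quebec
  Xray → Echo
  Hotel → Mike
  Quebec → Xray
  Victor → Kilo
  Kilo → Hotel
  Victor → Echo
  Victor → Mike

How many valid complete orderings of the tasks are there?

1

Only Victor has no prerequisites, so it must go first.
Every task is then forced in turn, so only 1 complete ordering is consistent with the constraints.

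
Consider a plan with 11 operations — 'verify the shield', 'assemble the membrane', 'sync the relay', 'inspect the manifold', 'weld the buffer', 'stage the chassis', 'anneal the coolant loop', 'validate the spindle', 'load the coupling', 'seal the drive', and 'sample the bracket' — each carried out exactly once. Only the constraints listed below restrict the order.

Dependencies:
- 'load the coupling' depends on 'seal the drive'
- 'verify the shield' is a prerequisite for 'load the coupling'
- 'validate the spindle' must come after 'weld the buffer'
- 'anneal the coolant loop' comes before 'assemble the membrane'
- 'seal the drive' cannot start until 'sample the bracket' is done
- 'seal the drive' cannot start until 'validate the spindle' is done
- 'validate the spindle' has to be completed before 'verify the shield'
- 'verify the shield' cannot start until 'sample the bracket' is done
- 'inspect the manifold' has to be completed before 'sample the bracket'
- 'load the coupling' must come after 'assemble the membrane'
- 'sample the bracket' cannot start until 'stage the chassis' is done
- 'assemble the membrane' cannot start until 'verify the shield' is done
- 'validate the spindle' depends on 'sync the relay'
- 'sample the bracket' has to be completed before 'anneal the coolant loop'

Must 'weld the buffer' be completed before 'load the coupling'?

There is a constraint chain 'weld the buffer' → 'validate the spindle' → 'verify the shield' → 'load the coupling'.
Hence 'weld the buffer' necessarily comes before 'load the coupling'.

Yes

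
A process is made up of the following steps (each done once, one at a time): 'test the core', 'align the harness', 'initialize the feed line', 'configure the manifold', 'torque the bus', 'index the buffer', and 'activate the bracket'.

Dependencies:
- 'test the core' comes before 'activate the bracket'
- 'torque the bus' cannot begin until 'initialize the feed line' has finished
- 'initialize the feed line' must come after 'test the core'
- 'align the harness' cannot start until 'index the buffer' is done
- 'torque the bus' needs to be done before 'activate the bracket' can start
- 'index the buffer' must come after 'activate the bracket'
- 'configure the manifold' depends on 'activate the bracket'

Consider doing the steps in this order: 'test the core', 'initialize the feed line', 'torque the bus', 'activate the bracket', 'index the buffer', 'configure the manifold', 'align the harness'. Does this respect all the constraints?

Every stated constraint is respected: 'test the core' sits at position 1, ahead of 'activate the bracket' at position 4, and each of the other listed pairs likewise has the predecessor earlier in the sequence.

Yes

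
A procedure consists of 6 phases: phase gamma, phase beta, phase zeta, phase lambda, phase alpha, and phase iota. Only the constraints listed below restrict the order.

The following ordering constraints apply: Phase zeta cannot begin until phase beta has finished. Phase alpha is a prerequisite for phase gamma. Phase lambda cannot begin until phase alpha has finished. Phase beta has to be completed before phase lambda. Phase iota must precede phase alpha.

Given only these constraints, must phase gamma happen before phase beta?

Phase gamma and phase beta are not related by any chain of constraints.
There exist valid orderings with phase beta before phase gamma, so phase gamma is not required to come first.

No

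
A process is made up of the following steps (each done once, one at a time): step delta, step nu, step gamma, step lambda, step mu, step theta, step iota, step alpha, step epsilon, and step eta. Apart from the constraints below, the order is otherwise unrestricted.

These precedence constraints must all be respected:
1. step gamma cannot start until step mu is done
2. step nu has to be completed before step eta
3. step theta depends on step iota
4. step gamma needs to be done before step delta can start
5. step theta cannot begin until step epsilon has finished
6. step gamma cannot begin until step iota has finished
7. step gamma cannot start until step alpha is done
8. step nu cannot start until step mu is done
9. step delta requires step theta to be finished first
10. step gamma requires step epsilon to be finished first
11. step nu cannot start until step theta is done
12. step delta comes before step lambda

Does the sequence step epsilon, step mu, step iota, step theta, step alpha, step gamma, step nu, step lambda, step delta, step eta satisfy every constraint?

The sequence places step lambda ahead of step delta.
But one of the constraints requires step delta before step lambda, so this ordering violates it.

No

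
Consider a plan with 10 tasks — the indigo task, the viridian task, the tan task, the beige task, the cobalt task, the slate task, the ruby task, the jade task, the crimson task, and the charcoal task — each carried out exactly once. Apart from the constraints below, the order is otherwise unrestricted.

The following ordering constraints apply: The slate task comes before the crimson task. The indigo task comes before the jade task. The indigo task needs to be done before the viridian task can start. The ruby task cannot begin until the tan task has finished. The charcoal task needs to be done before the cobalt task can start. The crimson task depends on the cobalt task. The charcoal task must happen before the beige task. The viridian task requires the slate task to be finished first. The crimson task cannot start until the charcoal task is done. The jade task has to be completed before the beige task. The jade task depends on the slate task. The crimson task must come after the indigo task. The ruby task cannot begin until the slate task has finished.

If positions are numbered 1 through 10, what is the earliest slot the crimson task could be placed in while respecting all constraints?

5

The tasks that are forced before the crimson task, directly or transitively, are the indigo task, the cobalt task, the slate task, the charcoal task. That's 4 tasks.
With 4 mandatory predecessors, the earliest the crimson task can sit is position 4+1 = 5, and placing just those 4 first achieves it.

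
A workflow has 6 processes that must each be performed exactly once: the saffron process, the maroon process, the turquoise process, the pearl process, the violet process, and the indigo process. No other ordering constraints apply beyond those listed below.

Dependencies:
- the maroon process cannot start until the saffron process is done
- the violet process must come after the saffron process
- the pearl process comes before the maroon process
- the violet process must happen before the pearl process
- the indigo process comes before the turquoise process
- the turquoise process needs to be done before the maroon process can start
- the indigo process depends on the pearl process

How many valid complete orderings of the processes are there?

Only the saffron process has no prerequisites, so it must go first.
Every process is then forced in turn, so only 1 complete ordering is consistent with the constraints.

1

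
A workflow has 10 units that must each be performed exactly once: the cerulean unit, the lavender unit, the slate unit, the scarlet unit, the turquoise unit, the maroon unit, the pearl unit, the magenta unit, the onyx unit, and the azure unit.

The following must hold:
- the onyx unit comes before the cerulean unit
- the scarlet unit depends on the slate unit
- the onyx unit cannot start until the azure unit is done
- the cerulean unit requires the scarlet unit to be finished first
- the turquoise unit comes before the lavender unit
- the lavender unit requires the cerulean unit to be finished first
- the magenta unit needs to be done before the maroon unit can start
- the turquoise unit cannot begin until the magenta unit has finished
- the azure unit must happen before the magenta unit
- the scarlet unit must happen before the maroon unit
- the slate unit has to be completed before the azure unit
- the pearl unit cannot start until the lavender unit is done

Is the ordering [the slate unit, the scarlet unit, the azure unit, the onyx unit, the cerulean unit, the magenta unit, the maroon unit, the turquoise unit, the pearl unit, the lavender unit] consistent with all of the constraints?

Here the lavender unit comes after the pearl unit.
Since the lavender unit is required before the pearl unit, the ordering is invalid.

No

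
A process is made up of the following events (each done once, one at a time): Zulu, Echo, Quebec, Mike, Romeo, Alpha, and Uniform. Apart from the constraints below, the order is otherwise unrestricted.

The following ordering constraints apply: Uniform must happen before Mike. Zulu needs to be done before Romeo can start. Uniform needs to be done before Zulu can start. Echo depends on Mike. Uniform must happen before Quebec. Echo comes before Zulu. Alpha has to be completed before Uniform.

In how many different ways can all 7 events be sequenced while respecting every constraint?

5

Only Alpha has no prerequisites, so it must go first.
Systematically extending each partial ordering one event at a time and counting, there are 5 complete orderings.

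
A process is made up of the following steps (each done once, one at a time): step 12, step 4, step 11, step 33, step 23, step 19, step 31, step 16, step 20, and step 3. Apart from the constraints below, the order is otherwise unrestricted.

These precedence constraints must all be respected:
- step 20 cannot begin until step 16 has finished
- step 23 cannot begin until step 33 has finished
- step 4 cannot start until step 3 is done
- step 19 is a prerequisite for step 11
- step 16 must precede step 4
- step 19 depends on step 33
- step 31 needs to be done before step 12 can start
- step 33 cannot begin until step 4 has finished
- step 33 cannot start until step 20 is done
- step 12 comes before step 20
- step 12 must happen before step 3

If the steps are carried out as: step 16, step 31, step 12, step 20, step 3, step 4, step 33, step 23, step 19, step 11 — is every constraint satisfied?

Yes

Checking each listed constraint against this order: for instance, step 16 is in position 1 and step 4 in position 6, so that constraint holds — and the remaining constraints check out the same way.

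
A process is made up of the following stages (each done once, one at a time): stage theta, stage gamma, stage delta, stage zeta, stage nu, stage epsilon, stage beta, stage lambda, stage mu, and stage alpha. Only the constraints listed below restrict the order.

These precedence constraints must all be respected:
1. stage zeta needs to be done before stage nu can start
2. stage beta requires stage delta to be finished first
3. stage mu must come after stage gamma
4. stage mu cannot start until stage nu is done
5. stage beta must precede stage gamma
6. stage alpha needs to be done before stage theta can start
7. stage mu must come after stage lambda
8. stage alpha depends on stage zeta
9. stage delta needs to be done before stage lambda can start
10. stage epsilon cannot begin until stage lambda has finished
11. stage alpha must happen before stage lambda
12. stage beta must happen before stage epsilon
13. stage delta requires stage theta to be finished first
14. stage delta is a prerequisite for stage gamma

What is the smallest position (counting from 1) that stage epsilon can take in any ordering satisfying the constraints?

7

Every stage that must precede stage epsilon has to come before it. Tracing all chains that end at stage epsilon, those stages are: stage theta, stage delta, stage zeta, stage beta, stage lambda, stage alpha — 6 in total.
With 6 mandatory predecessors, the earliest stage epsilon can sit is position 6+1 = 7, and placing just those 6 first achieves it.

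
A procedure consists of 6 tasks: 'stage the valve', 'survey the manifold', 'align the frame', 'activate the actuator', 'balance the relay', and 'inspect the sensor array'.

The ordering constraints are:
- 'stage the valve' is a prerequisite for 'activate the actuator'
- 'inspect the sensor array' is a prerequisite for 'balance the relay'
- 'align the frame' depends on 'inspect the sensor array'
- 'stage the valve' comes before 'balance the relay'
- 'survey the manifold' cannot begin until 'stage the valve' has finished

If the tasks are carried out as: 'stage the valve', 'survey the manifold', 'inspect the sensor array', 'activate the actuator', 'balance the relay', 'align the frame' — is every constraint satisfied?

Every stated constraint is respected: 'stage the valve' sits at position 1, ahead of 'balance the relay' at position 5, and each of the other listed pairs likewise has the predecessor earlier in the sequence.

Yes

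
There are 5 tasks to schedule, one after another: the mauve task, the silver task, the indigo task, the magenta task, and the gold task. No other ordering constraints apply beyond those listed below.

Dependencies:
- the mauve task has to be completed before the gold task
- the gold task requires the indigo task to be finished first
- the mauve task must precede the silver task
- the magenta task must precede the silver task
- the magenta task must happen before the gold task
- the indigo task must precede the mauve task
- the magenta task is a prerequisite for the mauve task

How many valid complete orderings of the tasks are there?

4

The tasks with no prerequisites are the indigo task, the magenta task; any of them can be placed first.
Counting all ways to extend the partial order to a total order gives 4.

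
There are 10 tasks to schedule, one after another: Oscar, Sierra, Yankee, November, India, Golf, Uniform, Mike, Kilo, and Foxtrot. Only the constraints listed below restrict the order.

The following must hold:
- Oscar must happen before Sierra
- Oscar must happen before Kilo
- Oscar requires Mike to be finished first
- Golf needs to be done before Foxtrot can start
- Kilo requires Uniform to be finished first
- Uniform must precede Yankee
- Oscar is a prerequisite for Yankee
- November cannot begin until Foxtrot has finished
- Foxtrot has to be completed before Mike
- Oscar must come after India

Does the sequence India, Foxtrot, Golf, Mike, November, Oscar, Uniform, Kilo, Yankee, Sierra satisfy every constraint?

Here Golf comes after Foxtrot.
That contradicts the constraint that Golf must precede Foxtrot.

No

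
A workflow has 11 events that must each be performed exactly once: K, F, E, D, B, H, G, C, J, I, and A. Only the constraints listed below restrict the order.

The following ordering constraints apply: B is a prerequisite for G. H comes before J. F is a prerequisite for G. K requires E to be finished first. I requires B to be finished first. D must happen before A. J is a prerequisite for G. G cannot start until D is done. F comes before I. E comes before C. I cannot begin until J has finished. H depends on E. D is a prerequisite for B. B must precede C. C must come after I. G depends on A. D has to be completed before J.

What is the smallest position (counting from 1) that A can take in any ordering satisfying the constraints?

Working backwards through the constraints from A, its only required predecessor is D.
With 1 mandatory predecessor, the earliest A can sit is position 1+1 = 2, and placing just that one first achieves it.

2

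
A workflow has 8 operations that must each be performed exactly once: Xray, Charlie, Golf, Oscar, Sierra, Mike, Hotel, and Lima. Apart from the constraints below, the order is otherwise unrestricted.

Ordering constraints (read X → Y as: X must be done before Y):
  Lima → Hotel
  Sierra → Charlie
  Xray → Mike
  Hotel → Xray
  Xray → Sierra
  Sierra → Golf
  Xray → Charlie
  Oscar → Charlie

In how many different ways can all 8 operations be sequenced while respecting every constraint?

2 operations have no prerequisites (Oscar, Lima), so any of them could come first.
Systematically extending each partial ordering one operation at a time and counting, there are 49 complete orderings.

49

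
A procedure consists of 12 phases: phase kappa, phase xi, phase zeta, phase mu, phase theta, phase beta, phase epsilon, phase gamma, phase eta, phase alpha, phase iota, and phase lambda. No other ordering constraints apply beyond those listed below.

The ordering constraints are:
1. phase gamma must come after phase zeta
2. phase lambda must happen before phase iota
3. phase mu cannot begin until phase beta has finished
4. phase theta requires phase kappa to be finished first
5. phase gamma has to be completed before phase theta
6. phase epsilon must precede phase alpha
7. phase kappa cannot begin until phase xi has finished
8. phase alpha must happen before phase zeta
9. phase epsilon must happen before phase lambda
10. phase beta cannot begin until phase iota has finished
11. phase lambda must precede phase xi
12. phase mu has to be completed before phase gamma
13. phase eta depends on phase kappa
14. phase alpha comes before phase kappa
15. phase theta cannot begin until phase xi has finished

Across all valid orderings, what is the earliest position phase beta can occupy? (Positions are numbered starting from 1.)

Working backwards through the constraints from phase beta, its full set of required predecessors is phase epsilon, phase iota, phase lambda — 3 of them.
So at minimum 3 phases come before phase beta, putting phase beta no earlier than position 4. That position is achievable by scheduling exactly those predecessors first.

4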